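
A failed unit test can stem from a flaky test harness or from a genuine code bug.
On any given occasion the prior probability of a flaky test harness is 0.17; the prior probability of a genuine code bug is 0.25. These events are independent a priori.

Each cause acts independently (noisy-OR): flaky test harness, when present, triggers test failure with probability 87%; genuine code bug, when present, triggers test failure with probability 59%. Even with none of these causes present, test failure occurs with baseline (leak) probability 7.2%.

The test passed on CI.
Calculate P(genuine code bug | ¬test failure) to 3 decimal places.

P(genuine code bug | ¬test failure) ≈ 0.120

Under noisy-OR, P(test failure | causes) = 1 − (1−0.072)·∏(1−qᵢ) over the active causes.
Numerator (weight on configurations with genuine code bug): 0.078950 + 0.002102 = 0.081052
The normalizing constant is 0.928×0.83×0.75 + 0.38048×0.83×0.25 + 0.12064×0.17×0.75 + 0.049462×0.17×0.25 = 0.674114
Posterior = 0.081052 / 0.674114 ≈ 0.120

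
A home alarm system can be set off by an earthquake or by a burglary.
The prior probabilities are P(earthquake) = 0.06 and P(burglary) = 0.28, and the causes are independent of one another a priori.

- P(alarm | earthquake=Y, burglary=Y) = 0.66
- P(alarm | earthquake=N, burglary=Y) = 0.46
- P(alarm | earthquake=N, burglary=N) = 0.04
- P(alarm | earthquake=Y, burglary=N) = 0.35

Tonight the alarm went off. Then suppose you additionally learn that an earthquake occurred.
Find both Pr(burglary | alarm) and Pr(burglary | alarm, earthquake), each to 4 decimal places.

Pr(burglary | alarm) ≈ 0.7580; Pr(burglary | alarm, earthquake) ≈ 0.4231

Enumerate the 4 (earthquake, burglary) configurations and weight by the priors:
  P(alarm) = 0.04*0.94*0.72 + 0.46*0.94*0.28 + 0.35*0.06*0.72 + 0.66*0.06*0.28
        = 0.027072 + 0.121072 + 0.015120 + 0.011088 = 0.174352
Configurations with burglary contribute 0.132160, so
  P(burglary | alarm) = 0.132160 / 0.174352 ≈ 0.7580

Now also conditioning on earthquake=true:
Numerator (weight on configurations with burglary): 0.66*0.28 = 0.184800
Normalizer over all consistent configurations: 0.35*0.72 + 0.66*0.28 = 0.436800
Posterior = 0.184800 / 0.436800 ≈ 0.4231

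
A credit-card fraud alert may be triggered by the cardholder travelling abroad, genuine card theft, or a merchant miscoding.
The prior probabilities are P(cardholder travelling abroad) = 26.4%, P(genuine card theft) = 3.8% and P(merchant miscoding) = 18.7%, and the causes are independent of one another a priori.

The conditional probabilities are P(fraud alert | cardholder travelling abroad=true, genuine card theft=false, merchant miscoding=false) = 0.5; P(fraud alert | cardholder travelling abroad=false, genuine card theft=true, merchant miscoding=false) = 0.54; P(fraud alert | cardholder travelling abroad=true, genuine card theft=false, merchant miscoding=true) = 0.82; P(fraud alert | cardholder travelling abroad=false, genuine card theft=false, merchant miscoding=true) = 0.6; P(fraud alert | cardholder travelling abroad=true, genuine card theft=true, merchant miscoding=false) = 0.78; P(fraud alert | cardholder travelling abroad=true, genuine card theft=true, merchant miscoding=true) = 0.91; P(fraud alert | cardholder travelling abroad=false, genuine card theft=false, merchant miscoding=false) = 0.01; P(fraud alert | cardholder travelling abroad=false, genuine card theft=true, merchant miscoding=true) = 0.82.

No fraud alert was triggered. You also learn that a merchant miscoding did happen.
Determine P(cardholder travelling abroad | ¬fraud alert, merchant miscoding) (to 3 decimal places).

P(cardholder travelling abroad | ¬fraud alert, merchant miscoding) ≈ 0.139

P(¬fraud alert | merchant miscoding) = 0.4·0.736·0.962 + 0.18·0.736·0.038 + 0.18·0.264·0.962 + 0.09·0.264·0.038 = 0.283213 + 0.005034 + 0.045714 + 0.000903 = 0.334864
Restricting to configurations with cardholder travelling abroad present: 0.045714 + 0.000903 = 0.046617.
Hence the posterior is 0.046617/0.334864 ≈ 0.139.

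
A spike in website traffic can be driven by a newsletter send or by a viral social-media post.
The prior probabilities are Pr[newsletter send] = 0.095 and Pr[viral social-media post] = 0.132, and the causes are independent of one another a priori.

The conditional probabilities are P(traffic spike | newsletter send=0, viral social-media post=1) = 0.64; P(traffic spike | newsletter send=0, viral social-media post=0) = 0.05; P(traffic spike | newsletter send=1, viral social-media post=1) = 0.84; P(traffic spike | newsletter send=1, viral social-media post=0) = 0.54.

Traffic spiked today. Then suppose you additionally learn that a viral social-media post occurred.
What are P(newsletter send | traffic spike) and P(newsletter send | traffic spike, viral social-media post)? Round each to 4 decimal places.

Sum P(traffic spike|·) weighted by the priors over the 4 (newsletter send, viral social-media post) configurations:
  P(traffic spike) = 0.05×0.905×0.868 + 0.64×0.905×0.132 + 0.54×0.095×0.868 + 0.84×0.095×0.132
        = 0.039277 + 0.076454 + 0.044528 + 0.010534 = 0.170793
Configurations with newsletter send contribute 0.055062, so
  P(newsletter send | traffic spike) = 0.055062 / 0.170793 ≈ 0.3224

Now also conditioning on viral social-media post=true:
Enumerate both values of newsletter send and weight by the priors:
  P(traffic spike | viral social-media post) = 0.64*0.905 + 0.84*0.095
        = 0.579200 + 0.079800 = 0.659000
Configurations with newsletter send contribute 0.079800, so
  P(newsletter send | traffic spike, viral social-media post) = 0.079800 / 0.659000 ≈ 0.1211
— viral social-media post explains away the evidence for newsletter send.

P(newsletter send | traffic spike) ≈ 0.3224; P(newsletter send | traffic spike, viral social-media post) ≈ 0.1211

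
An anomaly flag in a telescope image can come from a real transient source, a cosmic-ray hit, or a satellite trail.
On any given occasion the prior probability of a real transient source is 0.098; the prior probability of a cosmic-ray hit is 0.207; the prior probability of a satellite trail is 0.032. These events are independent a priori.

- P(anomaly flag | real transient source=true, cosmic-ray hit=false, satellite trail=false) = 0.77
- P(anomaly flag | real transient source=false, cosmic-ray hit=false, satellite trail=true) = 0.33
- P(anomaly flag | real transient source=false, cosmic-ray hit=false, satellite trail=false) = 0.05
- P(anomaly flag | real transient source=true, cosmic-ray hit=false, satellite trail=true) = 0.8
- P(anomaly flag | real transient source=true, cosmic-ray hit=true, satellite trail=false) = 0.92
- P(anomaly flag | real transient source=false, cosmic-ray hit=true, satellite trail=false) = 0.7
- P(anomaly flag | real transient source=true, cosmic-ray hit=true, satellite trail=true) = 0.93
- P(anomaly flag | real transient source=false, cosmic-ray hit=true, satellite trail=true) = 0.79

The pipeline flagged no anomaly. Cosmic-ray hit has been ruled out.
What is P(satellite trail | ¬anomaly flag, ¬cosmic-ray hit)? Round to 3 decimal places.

For the numerator, keep only satellite trail=true terms: 0.019339 + 0.000627 = 0.019966
Normalizer over all consistent configurations: 0.95×0.902×0.968 + 0.67×0.902×0.032 + 0.23×0.098×0.968 + 0.2×0.098×0.032 = 0.871264
Posterior = 0.019966 / 0.871264 ≈ 0.023

P(satellite trail | ¬anomaly flag, ¬cosmic-ray hit) ≈ 0.023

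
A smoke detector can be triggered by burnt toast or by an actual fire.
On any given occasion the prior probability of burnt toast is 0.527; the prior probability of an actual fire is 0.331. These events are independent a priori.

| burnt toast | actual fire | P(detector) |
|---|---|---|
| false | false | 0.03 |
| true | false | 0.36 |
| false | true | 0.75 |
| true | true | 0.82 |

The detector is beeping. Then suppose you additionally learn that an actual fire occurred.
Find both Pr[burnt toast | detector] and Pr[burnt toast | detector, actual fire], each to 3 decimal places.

P(detector) = 0.03·0.473·0.669 + 0.75·0.473·0.331 + 0.36·0.527·0.669 + 0.82·0.527·0.331 = 0.009493 + 0.117422 + 0.126923 + 0.143038 = 0.396876
Of this, 0.269961 comes from 0.126923 + 0.143038 (the burnt toast=true cases).
P(burnt toast | detector) = 0.269961 / 0.396876 ≈ 0.680

Now condition on the additional information:
Weight on burnt toast=true, given the evidence: 0.82*0.527 = 0.432140
Normalizer over all consistent configurations: 0.75*0.473 + 0.82*0.527 = 0.786890
P(burnt toast | detector, actual fire) = 0.432140/0.786890 ≈ 0.549
Conditioning on actual fire lowers the posterior on burnt toast: the classic explaining-away effect in a common-effect structure.

Pr[burnt toast | detector] ≈ 0.680; Pr[burnt toast | detector, actual fire] ≈ 0.549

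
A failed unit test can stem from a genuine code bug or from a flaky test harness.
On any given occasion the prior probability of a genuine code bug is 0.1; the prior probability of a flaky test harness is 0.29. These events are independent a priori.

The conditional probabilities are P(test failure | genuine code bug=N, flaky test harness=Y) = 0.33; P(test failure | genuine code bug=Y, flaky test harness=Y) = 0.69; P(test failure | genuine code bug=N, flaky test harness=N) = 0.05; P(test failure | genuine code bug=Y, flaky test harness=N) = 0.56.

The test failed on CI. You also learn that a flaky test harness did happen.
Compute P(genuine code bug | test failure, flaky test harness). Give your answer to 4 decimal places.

P(test failure | flaky test harness) = 0.33*0.9 + 0.69*0.1 = 0.297000 + 0.069000 = 0.366000
Of this, 0.069000 comes from 0.69*0.1 (the genuine code bug=true cases).
P(genuine code bug | test failure, flaky test harness) = 0.069000 / 0.366000 ≈ 0.1885

P(genuine code bug | test failure, flaky test harness) ≈ 0.1885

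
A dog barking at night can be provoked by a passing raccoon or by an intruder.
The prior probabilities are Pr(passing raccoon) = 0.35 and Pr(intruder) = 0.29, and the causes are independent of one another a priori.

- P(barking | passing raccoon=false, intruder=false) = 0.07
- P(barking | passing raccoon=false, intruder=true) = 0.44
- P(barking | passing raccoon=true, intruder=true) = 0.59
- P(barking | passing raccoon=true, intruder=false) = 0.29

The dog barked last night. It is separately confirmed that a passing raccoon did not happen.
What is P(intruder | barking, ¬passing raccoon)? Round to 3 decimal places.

P(intruder | barking, ¬passing raccoon) ≈ 0.720

Enumerate both values of intruder and weight by the priors:
  P(barking | ¬passing raccoon) = 0.07×0.71 + 0.44×0.29
        = 0.049700 + 0.127600 = 0.177300
Keeping only the intruder-present terms gives 0.127600, so
  P(intruder | barking, ¬passing raccoon) = 0.127600 / 0.177300 ≈ 0.720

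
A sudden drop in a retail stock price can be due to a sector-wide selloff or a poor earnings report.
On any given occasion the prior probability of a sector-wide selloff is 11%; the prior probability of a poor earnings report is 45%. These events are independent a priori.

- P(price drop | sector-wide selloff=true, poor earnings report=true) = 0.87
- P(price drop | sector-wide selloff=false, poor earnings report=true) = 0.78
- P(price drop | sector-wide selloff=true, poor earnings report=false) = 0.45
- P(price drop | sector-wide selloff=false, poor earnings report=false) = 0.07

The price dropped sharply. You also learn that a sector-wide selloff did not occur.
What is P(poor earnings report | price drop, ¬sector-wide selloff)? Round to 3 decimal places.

For the numerator, keep only poor earnings report=true terms: 0.78·0.45 = 0.351000
Normalizer over all consistent configurations: 0.07·0.55 + 0.78·0.45 = 0.389500
P(poor earnings report | price drop, ¬sector-wide selloff) = 0.351000/0.389500 ≈ 0.901

P(poor earnings report | price drop, ¬sector-wide selloff) ≈ 0.901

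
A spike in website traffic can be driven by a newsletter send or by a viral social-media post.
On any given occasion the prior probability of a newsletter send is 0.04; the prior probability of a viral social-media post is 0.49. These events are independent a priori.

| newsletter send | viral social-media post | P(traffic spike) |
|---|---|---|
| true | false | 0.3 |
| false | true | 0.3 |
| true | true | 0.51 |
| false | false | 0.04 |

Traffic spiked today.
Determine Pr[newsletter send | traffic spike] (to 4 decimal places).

Pr[newsletter send | traffic spike] ≈ 0.0911

Numerator (weight on configurations with newsletter send): 0.006120 + 0.009996 = 0.016116
Normalizer over all consistent configurations: 0.04*0.96*0.51 + 0.3*0.96*0.49 + 0.3*0.04*0.51 + 0.51*0.04*0.49 = 0.176820
Posterior = 0.016116 / 0.176820 ≈ 0.0911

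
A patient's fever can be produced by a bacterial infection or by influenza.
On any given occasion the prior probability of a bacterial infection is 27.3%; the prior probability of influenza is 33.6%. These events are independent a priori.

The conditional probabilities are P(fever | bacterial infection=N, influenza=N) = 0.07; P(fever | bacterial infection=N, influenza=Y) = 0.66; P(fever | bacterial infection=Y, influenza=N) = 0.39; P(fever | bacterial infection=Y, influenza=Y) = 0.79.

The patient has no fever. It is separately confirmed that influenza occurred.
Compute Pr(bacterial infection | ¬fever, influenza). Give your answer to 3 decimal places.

Numerator (weight on configurations with bacterial infection): 0.21·0.273 = 0.057330
Denominator P(¬fever | influenza): 0.34·0.727 + 0.21·0.273 = 0.304510
Posterior = 0.057330 / 0.304510 ≈ 0.188

Pr(bacterial infection | ¬fever, influenza) ≈ 0.188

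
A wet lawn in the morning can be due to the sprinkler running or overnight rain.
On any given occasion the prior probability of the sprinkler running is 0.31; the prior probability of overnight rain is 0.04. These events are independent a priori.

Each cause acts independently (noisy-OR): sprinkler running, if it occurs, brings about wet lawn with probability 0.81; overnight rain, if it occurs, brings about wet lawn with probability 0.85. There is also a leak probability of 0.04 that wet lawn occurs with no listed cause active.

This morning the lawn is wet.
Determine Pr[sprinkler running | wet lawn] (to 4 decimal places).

Under noisy-OR, P(wet lawn | causes) = 1 − (1−0.04)·∏(1−qᵢ) over the active causes.
P(wet lawn) = 0.04·0.69·0.96 + 0.856·0.69·0.04 + 0.8176·0.31·0.96 + 0.97264·0.31·0.04 = 0.026496 + 0.023626 + 0.243318 + 0.012061 = 0.305501
The sprinkler running-present share is 0.243318 + 0.012061 = 0.255379.
So P(sprinkler running | wet lawn) = 0.255379/0.305501 ≈ 0.8359.

Pr[sprinkler running | wet lawn] ≈ 0.8359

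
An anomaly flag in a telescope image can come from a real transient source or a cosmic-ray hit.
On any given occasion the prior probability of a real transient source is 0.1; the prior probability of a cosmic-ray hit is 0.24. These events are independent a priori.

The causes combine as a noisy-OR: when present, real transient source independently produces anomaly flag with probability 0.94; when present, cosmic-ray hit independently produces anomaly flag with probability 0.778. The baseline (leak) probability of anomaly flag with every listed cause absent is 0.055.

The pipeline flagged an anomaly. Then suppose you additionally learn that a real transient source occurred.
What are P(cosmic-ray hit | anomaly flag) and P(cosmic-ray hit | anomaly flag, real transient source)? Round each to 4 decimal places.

P(cosmic-ray hit | anomaly flag) ≈ 0.6401; P(cosmic-ray hit | anomaly flag, real transient source) ≈ 0.2484

Under noisy-OR, P(anomaly flag | causes) = 1 − (1−0.055)·∏(1−qᵢ) over the active causes.
By total probability over the 4 (real transient source, cosmic-ray hit) configurations:
  P(anomaly flag) = 0.055·0.9·0.76 + 0.79021·0.9·0.24 + 0.9433·0.1·0.76 + 0.987413·0.1·0.24
        = 0.037620 + 0.170685 + 0.071691 + 0.023698 = 0.303694
The terms with cosmic-ray hit present sum to 0.194383, so
  P(cosmic-ray hit | anomaly flag) = 0.194383 / 0.303694 ≈ 0.6401

With the extra evidence:
For the numerator, keep only cosmic-ray hit=true terms: 0.987413*0.24 = 0.236979
The normalizing constant is 0.9433*0.76 + 0.987413*0.24 = 0.953887
Posterior = 0.236979 / 0.953887 ≈ 0.2484
The drop from 0.6401 to 0.2484 is the explaining-away (discounting) effect.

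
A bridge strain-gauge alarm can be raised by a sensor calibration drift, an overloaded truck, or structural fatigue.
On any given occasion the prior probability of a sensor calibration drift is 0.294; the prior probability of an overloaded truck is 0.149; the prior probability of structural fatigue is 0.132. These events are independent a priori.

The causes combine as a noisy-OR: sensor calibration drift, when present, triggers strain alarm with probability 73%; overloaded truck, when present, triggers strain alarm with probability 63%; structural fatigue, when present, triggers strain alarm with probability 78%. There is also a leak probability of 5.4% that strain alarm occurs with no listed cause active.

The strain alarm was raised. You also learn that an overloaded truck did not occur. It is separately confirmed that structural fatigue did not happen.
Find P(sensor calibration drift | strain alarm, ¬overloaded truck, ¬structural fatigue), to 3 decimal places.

Under noisy-OR, P(strain alarm | causes) = 1 − (1−0.054)·∏(1−qᵢ) over the active causes.
Numerator (weight on configurations with sensor calibration drift): 0.74458×0.294 = 0.218907
Denominator P(strain alarm | ¬overloaded truck, ¬structural fatigue): 0.054×0.706 + 0.74458×0.294 = 0.257031
P(sensor calibration drift | strain alarm, ¬overloaded truck, ¬structural fatigue) = 0.218907/0.257031 ≈ 0.852

P(sensor calibration drift | strain alarm, ¬overloaded truck, ¬structural fatigue) ≈ 0.852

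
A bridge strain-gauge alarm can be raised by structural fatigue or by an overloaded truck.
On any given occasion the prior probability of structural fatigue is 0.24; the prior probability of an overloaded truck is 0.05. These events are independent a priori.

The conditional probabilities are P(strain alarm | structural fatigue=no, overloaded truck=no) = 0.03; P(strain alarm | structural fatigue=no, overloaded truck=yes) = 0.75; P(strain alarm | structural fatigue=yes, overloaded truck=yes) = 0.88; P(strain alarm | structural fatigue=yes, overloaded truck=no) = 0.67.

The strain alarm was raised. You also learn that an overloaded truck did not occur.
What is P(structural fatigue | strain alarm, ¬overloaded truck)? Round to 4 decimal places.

P(structural fatigue | strain alarm, ¬overloaded truck) ≈ 0.8758

By total probability over both values of structural fatigue:
  P(strain alarm | ¬overloaded truck) = 0.03×0.76 + 0.67×0.24
        = 0.022800 + 0.160800 = 0.183600
Configurations with structural fatigue contribute 0.160800, so
  P(structural fatigue | strain alarm, ¬overloaded truck) = 0.160800 / 0.183600 ≈ 0.8758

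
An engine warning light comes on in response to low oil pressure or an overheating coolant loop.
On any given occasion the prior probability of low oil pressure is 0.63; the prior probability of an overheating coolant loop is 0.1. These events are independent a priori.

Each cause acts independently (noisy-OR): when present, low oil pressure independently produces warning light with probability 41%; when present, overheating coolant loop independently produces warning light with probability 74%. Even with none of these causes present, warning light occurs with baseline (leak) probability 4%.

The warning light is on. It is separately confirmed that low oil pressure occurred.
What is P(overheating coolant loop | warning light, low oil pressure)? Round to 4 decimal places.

Under noisy-OR, P(warning light | causes) = 1 − (1−0.04)·∏(1−qᵢ) over the active causes.
Sum P(warning light|·) weighted by the priors over both values of overheating coolant loop:
  P(warning light | low oil pressure) = 0.4336×0.9 + 0.852736×0.1
        = 0.390240 + 0.085274 = 0.475514
Keeping only the overheating coolant loop-present terms gives 0.085274, so
  P(overheating coolant loop | warning light, low oil pressure) = 0.085274 / 0.475514 ≈ 0.1793

P(overheating coolant loop | warning light, low oil pressure) ≈ 0.1793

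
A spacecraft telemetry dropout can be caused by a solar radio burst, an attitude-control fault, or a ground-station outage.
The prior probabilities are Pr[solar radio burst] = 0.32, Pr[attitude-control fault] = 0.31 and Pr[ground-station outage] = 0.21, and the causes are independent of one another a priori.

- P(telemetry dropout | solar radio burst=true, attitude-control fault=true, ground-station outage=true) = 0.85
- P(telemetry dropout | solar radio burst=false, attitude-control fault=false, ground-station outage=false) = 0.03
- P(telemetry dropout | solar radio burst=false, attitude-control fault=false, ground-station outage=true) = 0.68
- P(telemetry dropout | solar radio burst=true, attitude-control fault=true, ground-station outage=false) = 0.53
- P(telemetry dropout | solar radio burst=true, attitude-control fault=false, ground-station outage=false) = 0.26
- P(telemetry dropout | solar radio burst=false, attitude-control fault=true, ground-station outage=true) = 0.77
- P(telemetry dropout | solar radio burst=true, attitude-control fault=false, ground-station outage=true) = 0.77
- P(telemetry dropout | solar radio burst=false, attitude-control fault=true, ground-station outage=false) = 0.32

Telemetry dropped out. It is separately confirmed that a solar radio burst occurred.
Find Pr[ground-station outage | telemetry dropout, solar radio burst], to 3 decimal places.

Enumerate the 4 (attitude-control fault, ground-station outage) configurations and weight by the priors:
  P(telemetry dropout | solar radio burst) = 0.26·0.69·0.79 + 0.77·0.69·0.21 + 0.53·0.31·0.79 + 0.85·0.31·0.21
        = 0.141726 + 0.111573 + 0.129797 + 0.055335 = 0.438431
Keeping only the ground-station outage-present terms gives 0.166908, so
  P(ground-station outage | telemetry dropout, solar radio burst) = 0.166908 / 0.438431 ≈ 0.381

Pr[ground-station outage | telemetry dropout, solar radio burst] ≈ 0.381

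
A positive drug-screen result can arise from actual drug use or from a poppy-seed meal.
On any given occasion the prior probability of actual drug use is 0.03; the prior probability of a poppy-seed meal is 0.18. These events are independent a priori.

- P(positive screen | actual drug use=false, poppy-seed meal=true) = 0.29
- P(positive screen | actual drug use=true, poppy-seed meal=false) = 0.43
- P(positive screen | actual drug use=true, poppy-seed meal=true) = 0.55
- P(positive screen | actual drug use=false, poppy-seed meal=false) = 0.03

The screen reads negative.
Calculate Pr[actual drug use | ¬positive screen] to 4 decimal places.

Pr[actual drug use | ¬positive screen] ≈ 0.0180

P(¬positive screen) = 0.97×0.97×0.82 + 0.71×0.97×0.18 + 0.57×0.03×0.82 + 0.45×0.03×0.18 = 0.771538 + 0.123966 + 0.014022 + 0.002430 = 0.911956
Of this, 0.016452 comes from 0.014022 + 0.002430 (the actual drug use=true cases).
Hence the posterior is 0.016452/0.911956 ≈ 0.0180.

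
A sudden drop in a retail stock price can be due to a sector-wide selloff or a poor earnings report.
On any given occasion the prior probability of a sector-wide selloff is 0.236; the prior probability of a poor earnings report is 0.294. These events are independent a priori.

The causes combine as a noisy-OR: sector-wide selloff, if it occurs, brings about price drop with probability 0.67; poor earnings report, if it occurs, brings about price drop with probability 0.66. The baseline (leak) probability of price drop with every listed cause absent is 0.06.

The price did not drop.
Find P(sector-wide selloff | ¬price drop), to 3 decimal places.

Under noisy-OR, P(price drop | causes) = 1 − (1−0.06)·∏(1−qᵢ) over the active causes.
Sum P(¬price drop|·) weighted by the priors over the 4 (sector-wide selloff, poor earnings report) configurations:
  P(¬price drop) = 0.94·0.764·0.706 + 0.3196·0.764·0.294 + 0.3102·0.236·0.706 + 0.105468·0.236·0.294
        = 0.507021 + 0.071787 + 0.051684 + 0.007318 = 0.637810
The terms with sector-wide selloff present sum to 0.059002, so
  P(sector-wide selloff | ¬price drop) = 0.059002 / 0.637810 ≈ 0.093

P(sector-wide selloff | ¬price drop) ≈ 0.093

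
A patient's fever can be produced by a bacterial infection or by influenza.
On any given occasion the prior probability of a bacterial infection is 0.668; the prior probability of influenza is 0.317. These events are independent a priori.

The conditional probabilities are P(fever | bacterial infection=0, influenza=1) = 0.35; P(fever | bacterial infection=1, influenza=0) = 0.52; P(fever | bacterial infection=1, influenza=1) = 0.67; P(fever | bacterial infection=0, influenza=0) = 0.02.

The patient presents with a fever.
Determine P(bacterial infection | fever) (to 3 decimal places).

P(bacterial infection | fever) ≈ 0.902

For the numerator, keep only bacterial infection=true terms: 0.237247 + 0.141877 = 0.379124
The normalizing constant is 0.02×0.332×0.683 + 0.35×0.332×0.317 + 0.52×0.668×0.683 + 0.67×0.668×0.317 = 0.420494
P(bacterial infection | fever) = 0.379124/0.420494 ≈ 0.902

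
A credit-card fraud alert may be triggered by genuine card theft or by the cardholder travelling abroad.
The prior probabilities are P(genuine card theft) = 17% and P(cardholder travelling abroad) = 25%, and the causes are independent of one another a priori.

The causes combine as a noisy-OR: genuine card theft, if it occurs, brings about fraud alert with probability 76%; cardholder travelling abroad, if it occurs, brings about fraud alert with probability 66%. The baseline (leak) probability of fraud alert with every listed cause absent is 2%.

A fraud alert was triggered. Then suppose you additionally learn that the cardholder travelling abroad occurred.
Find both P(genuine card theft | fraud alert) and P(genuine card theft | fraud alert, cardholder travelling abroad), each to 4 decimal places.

Under noisy-OR, P(fraud alert | causes) = 1 − (1−0.02)·∏(1−qᵢ) over the active causes.
For the numerator, keep only genuine card theft=true terms: 0.097512 + 0.039101 = 0.136613
The normalizing constant is 0.02*0.83*0.75 + 0.6668*0.83*0.25 + 0.7648*0.17*0.75 + 0.920032*0.17*0.25 = 0.287424
P(genuine card theft | fraud alert) = 0.136613/0.287424 ≈ 0.4753

Now condition on the additional information:
P(fraud alert | cardholder travelling abroad) = 0.6668×0.83 + 0.920032×0.17 = 0.553444 + 0.156405 = 0.709849
Of this, 0.156405 comes from 0.920032×0.17 (the genuine card theft=true cases).
So P(genuine card theft | fraud alert, cardholder travelling abroad) = 0.156405/0.709849 ≈ 0.2203.

P(genuine card theft | fraud alert) ≈ 0.4753; P(genuine card theft | fraud alert, cardholder travelling abroad) ≈ 0.2203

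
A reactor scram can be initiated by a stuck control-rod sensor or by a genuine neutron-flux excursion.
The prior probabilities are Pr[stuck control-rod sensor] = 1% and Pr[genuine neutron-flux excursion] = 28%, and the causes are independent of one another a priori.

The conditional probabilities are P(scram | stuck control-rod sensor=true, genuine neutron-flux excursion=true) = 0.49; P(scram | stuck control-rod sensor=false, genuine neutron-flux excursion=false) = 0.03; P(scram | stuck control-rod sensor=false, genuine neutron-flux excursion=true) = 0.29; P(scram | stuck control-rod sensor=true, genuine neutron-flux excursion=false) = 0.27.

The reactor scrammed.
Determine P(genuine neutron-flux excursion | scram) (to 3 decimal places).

P(genuine neutron-flux excursion | scram) ≈ 0.778

Enumerate the 4 (stuck control-rod sensor, genuine neutron-flux excursion) configurations and weight by the priors:
  P(scram) = 0.03*0.99*0.72 + 0.29*0.99*0.28 + 0.27*0.01*0.72 + 0.49*0.01*0.28
        = 0.021384 + 0.080388 + 0.001944 + 0.001372 = 0.105088
The terms with genuine neutron-flux excursion present sum to 0.081760, so
  P(genuine neutron-flux excursion | scram) = 0.081760 / 0.105088 ≈ 0.778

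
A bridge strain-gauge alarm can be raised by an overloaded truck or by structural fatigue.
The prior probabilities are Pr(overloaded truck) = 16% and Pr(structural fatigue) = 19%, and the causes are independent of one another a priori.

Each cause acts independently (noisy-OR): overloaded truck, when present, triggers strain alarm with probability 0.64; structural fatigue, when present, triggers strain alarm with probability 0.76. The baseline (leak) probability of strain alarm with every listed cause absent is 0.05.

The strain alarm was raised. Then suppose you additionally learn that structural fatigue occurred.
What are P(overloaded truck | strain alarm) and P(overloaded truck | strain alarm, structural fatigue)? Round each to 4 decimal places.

Under noisy-OR, P(strain alarm | causes) = 1 − (1−0.05)·∏(1−qᵢ) over the active causes.
P(strain alarm) = 0.05·0.84·0.81 + 0.772·0.84·0.19 + 0.658·0.16·0.81 + 0.91792·0.16·0.19 = 0.034020 + 0.123211 + 0.085277 + 0.027905 = 0.270413
Restricting to configurations with overloaded truck present: 0.085277 + 0.027905 = 0.113182.
So P(overloaded truck | strain alarm) = 0.113182/0.270413 ≈ 0.4186.

With the extra evidence:
Numerator (weight on configurations with overloaded truck): 0.91792*0.16 = 0.146867
Denominator P(strain alarm | structural fatigue): 0.772*0.84 + 0.91792*0.16 = 0.795347
P(overloaded truck | strain alarm, structural fatigue) = 0.146867/0.795347 ≈ 0.1847
This is intercausal reasoning (explaining away): once structural fatigue accounts for the strain alarm, overloaded truck becomes less likely.

P(overloaded truck | strain alarm) ≈ 0.4186; P(overloaded truck | strain alarm, structural fatigue) ≈ 0.1847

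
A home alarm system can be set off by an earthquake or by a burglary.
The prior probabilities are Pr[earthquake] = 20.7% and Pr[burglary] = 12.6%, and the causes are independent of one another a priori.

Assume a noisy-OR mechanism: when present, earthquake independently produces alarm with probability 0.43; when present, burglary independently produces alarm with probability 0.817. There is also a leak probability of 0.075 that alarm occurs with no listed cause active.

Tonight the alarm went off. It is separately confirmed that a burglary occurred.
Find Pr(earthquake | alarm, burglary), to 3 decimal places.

Pr(earthquake | alarm, burglary) ≈ 0.221

Under noisy-OR, P(alarm | causes) = 1 − (1−0.075)·∏(1−qᵢ) over the active causes.
P(alarm | burglary) = 0.830725*0.793 + 0.903513*0.207 = 0.658765 + 0.187027 = 0.845792
The earthquake-present share is 0.903513*0.207 = 0.187027.
Hence the posterior is 0.187027/0.845792 ≈ 0.221.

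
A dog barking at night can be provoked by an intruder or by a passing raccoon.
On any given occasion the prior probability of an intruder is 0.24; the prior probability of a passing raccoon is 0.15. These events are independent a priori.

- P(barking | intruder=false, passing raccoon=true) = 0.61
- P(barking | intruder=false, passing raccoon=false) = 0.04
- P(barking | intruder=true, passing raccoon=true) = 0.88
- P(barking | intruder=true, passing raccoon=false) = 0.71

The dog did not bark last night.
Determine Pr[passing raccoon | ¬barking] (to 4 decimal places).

For the numerator, keep only passing raccoon=true terms: 0.044460 + 0.004320 = 0.048780
Denominator P(¬barking): 0.96*0.76*0.85 + 0.39*0.76*0.15 + 0.29*0.24*0.85 + 0.12*0.24*0.15 = 0.728100
Posterior = 0.048780 / 0.728100 ≈ 0.0670

Pr[passing raccoon | ¬barking] ≈ 0.0670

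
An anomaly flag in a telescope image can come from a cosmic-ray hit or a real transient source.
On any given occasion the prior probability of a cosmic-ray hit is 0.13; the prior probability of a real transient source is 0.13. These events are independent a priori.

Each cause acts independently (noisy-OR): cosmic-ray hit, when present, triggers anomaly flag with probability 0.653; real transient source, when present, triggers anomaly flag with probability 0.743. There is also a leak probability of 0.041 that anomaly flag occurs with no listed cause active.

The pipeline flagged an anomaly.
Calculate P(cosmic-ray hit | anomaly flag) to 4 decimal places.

P(cosmic-ray hit | anomaly flag) ≈ 0.4388

Under noisy-OR, P(anomaly flag | causes) = 1 − (1−0.041)·∏(1−qᵢ) over the active causes.
P(anomaly flag) = 0.041*0.87*0.87 + 0.753537*0.87*0.13 + 0.667227*0.13*0.87 + 0.914477*0.13*0.13 = 0.031033 + 0.085225 + 0.075463 + 0.015455 = 0.207176
The cosmic-ray hit-present share is 0.075463 + 0.015455 = 0.090918.
Hence the posterior is 0.090918/0.207176 ≈ 0.4388.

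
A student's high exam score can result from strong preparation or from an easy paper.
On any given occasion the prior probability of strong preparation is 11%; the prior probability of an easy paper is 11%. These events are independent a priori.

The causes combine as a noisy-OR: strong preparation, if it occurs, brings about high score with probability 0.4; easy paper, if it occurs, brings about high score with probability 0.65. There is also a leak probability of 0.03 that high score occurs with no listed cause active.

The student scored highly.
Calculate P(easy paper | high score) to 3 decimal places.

P(easy paper | high score) ≈ 0.535

Under noisy-OR, P(high score | causes) = 1 − (1−0.03)·∏(1−qᵢ) over the active causes.
P(high score) = 0.03×0.89×0.89 + 0.6605×0.89×0.11 + 0.418×0.11×0.89 + 0.7963×0.11×0.11 = 0.023763 + 0.064663 + 0.040922 + 0.009635 = 0.138983
Of this, 0.074298 comes from 0.064663 + 0.009635 (the easy paper=true cases).
P(easy paper | high score) = 0.074298 / 0.138983 ≈ 0.535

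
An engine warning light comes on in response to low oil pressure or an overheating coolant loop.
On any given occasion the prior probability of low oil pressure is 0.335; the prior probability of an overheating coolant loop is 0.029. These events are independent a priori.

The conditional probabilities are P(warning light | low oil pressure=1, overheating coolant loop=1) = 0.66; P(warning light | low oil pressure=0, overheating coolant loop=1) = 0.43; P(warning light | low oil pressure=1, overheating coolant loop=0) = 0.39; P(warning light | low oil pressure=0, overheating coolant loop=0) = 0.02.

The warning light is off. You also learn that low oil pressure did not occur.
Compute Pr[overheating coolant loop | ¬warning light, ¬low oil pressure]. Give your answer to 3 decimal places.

P(¬warning light | ¬low oil pressure) = 0.98*0.971 + 0.57*0.029 = 0.951580 + 0.016530 = 0.968110
The overheating coolant loop-present share is 0.57*0.029 = 0.016530.
Hence the posterior is 0.016530/0.968110 ≈ 0.017.

Pr[overheating coolant loop | ¬warning light, ¬low oil pressure] ≈ 0.017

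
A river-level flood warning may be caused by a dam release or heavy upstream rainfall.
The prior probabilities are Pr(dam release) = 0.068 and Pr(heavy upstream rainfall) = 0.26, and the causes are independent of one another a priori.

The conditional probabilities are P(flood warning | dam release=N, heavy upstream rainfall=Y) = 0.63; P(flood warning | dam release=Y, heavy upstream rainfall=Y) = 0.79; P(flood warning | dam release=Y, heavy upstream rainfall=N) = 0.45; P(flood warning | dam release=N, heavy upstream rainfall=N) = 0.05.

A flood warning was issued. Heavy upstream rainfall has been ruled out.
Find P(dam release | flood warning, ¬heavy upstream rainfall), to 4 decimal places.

P(flood warning | ¬heavy upstream rainfall) = 0.05·0.932 + 0.45·0.068 = 0.046600 + 0.030600 = 0.077200
Restricting to configurations with dam release present: 0.45·0.068 = 0.030600.
So P(dam release | flood warning, ¬heavy upstream rainfall) = 0.030600/0.077200 ≈ 0.3964.

P(dam release | flood warning, ¬heavy upstream rainfall) ≈ 0.3964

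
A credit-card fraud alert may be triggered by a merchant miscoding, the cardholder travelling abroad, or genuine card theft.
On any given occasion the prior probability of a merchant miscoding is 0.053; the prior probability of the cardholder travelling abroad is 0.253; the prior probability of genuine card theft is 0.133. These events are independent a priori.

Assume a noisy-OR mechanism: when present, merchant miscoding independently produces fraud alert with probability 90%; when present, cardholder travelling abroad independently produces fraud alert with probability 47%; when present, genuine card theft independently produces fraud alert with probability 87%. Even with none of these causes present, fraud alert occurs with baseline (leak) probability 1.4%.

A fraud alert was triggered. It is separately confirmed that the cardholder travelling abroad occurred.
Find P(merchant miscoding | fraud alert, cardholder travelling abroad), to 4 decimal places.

P(merchant miscoding | fraud alert, cardholder travelling abroad) ≈ 0.0903

Under noisy-OR, P(fraud alert | causes) = 1 − (1−0.014)·∏(1−qᵢ) over the active causes.
Sum P(fraud alert|·) weighted by the priors over the 4 (merchant miscoding, genuine card theft) configurations:
  P(fraud alert | cardholder travelling abroad) = 0.47742*0.947*0.867 + 0.932065*0.947*0.133 + 0.947742*0.053*0.867 + 0.993206*0.053*0.133
        = 0.391985 + 0.117395 + 0.043550 + 0.007001 = 0.559931
The terms with merchant miscoding present sum to 0.050551, so
  P(merchant miscoding | fraud alert, cardholder travelling abroad) = 0.050551 / 0.559931 ≈ 0.0903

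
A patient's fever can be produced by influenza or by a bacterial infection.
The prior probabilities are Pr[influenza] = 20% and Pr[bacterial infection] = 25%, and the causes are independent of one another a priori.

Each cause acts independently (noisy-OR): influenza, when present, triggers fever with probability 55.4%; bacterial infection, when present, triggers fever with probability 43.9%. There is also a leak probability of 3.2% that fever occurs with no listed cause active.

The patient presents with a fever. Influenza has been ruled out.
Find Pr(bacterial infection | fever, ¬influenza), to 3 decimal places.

Pr(bacterial infection | fever, ¬influenza) ≈ 0.826

Under noisy-OR, P(fever | causes) = 1 − (1−0.032)·∏(1−qᵢ) over the active causes.
P(fever | ¬influenza) = 0.032·0.75 + 0.456952·0.25 = 0.024000 + 0.114238 = 0.138238
Of this, 0.114238 comes from 0.456952·0.25 (the bacterial infection=true cases).
Hence the posterior is 0.114238/0.138238 ≈ 0.826.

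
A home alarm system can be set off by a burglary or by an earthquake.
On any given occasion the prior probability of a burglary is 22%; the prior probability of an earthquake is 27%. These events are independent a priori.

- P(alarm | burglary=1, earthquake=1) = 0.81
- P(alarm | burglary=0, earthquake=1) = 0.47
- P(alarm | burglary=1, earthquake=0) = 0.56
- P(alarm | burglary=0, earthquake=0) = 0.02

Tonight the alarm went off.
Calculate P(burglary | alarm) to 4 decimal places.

P(burglary | alarm) ≈ 0.5557

P(alarm) = 0.02×0.78×0.73 + 0.47×0.78×0.27 + 0.56×0.22×0.73 + 0.81×0.22×0.27 = 0.011388 + 0.098982 + 0.089936 + 0.048114 = 0.248420
Of this, 0.138050 comes from 0.089936 + 0.048114 (the burglary=true cases).
So P(burglary | alarm) = 0.138050/0.248420 ≈ 0.5557.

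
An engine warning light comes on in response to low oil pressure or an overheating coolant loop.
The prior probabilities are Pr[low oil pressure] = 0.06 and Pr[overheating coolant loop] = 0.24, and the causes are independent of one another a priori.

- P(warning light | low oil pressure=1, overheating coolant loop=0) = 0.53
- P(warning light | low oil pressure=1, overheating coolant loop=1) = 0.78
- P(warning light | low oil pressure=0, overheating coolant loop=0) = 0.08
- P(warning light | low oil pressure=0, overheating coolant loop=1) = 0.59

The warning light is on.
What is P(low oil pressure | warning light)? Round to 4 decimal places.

P(warning light) = 0.08*0.94*0.76 + 0.59*0.94*0.24 + 0.53*0.06*0.76 + 0.78*0.06*0.24 = 0.057152 + 0.133104 + 0.024168 + 0.011232 = 0.225656
Restricting to configurations with low oil pressure present: 0.024168 + 0.011232 = 0.035400.
Hence the posterior is 0.035400/0.225656 ≈ 0.1569.

P(low oil pressure | warning light) ≈ 0.1569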